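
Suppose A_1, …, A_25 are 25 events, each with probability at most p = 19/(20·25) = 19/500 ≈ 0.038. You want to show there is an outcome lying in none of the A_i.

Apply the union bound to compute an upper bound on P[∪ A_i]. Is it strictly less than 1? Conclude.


Union bound: P[∪_{i=1}^{25} A_i] ≤ Σ_i P[A_i] ≤ 25·p = 25·(19/500) = 19/20.
Numerically: 19/20 ≈ 0.950.
Is 19/20 < 1? YES.
Since P[∪ A_i] ≤ 19/20 < 1, the complement has P[∩ A_i^c] ≥ 1 − 19/20 = 1/20 > 0, so some outcome avoids every A_i.

25·p = 19/20 ≈ 0.950; existence CERTIFIED by the union bound.


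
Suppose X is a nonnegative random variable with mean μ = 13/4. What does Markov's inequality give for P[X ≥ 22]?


μ = E[X] = 13/4, a = 22.
Markov: P[X ≥ 22] ≤ μ/a = (13/4)/22 = 13/88.
Numerically: ≈ 0.1477.
(Since a = 22 > μ = 3.2500, the bound 13/88 is < 1 and informative.)

P[X ≥ 22] ≤ 13/88 ≈ 0.1477.


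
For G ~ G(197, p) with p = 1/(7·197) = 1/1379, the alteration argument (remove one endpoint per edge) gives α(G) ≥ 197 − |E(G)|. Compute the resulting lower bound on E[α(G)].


E[|E(G)|] = C(197, 2)·p = 19306 · (1/1379) = 14.
E[α(G)] ≥ n − E[|E(G)|] = 197 − 14 = 183.
Numerically: ≈ 183.000.
(This is only a lower bound; the true E[α(G)] may be larger.)

E[α(G)] ≥ 183 ≈ 183.000.


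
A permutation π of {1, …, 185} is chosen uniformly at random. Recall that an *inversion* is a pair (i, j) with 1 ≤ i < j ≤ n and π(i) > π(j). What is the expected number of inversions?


Write X = Σ X_I over the C(185, 2) = 17020 pairs i < j, with X_I the indicator of one inversion.
There are 17020 indicators.
For each fixed pair i < j, the values π(i) and π(j) are two distinct elements of {1, …, 185} in uniformly random order; by symmetry P[π(i) > π(j)] = 1/2.
By linearity: E[X] = 17020 · (1/2) = C(185, 2) · (1/2) = 17020/2 = 8510 ≈ 8510.000.

E[X] = 8510 = 8510.000.


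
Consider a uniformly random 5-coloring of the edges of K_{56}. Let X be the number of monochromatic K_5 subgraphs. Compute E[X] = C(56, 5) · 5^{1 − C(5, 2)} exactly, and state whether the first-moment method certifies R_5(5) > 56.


E[X] = C(56, 5) · 5^{1 − 10} = 3819816 · 5^{−9} = 3819816/1953125.
As a reduced fraction: E[X] = 3819816/1953125 ≈ 1.95575.
Is E[X] < 1? NO.
Since E[X] ≥ 1, the first-moment bound is inconclusive at n = 56; it does NOT by itself certify R_5(5) > 56.

E[X] = 3819816/1953125 ≈ 1.95575; E[X] ≥ 1; first-moment method inconclusive here.


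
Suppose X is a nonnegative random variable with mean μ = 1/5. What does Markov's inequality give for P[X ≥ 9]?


μ = E[X] = 1/5, a = 9.
Markov: P[X ≥ 9] ≤ μ/a = (1/5)/9 = 1/45.
Numerically: ≈ 0.02222.
(Since a = 9 > μ = 0.20000, the bound 1/45 is < 1 and informative.)

P[X ≥ 9] ≤ 1/45 ≈ 0.02222.


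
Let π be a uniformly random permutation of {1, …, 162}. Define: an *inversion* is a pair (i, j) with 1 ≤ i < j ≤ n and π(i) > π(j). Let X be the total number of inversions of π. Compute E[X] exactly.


Write X = Σ X_I over the C(162, 2) = 13041 pairs i < j, with X_I the indicator of one inversion.
There are 13041 indicators.
For each fixed pair i < j, the values π(i) and π(j) are two distinct elements of {1, …, 162} in uniformly random order; by symmetry P[π(i) > π(j)] = 1/2.
By linearity: E[X] = 13041 · (1/2) = C(162, 2) · (1/2) = 13041/2 = 13041/2 ≈ 6520.500000.

E[X] = 13041/2 = 6520.500000.


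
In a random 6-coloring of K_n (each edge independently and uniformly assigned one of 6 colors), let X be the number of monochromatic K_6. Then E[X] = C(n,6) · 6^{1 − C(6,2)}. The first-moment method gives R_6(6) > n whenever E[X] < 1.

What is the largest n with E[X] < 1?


We need C(n, 6) · 6^{1 − 15} < 1, i.e. C(n, 6) < 6^{15 − 1} = 78364164096.
Check values of n near the boundary:
  n = 194: C(194, 6) = 68482017072; 68482017072 < 78364164096? YES
  n = 195: C(195, 6) = 70656049360; 70656049360 < 78364164096? YES
  n = 196: C(196, 6) = 72887293024; 72887293024 < 78364164096? YES
  n = 197: C(197, 6) = 75176946208; 75176946208 < 78364164096? YES
  n = 198: C(198, 6) = 77526225777; 77526225777 < 78364164096? YES
  n = 199: C(199, 6) = 79936367511; 79936367511 < 78364164096? NO
  n = 200: C(200, 6) = 82408626300; 82408626300 < 78364164096? NO
The largest n with C(n, 6) < 78364164096 is n = 198 (where E[X] = 25842075259/26121388032 ≈ 0.9893). Hence R_6(6) > 198, i.e. R_6(6) ≥ 199.

Largest n = 198; hence R_6(6) > 198.


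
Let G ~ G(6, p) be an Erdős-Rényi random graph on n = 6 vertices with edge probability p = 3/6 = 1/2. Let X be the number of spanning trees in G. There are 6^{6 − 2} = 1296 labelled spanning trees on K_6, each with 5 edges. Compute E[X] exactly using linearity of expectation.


K_6 has 6^{6 − 2} = 1296 labelled spanning trees.
For each such spanning tree H, let X_H = 1 if all 5 edges of H are present in G. Then P[X_H = 1] = p^{5} = (1/2)^{5} = 1/32.
Summing the indicators: E[X] = Σ_H E[X_H] = 1296 · p^{5} = 1296 · 1/32 = 81/2.
Numerically: E[X] ≈ 40.5.

E[X] = 1296 · (1/2)^{5} = 81/2 ≈ 40.5.


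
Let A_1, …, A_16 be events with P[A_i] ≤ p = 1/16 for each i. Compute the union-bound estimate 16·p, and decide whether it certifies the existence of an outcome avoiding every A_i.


Union bound: P[∪_{i=1}^{16} A_i] ≤ Σ_i P[A_i] ≤ 16·p = 16·(1/16) = 1.
Numerically: 1 ≈ 1.0000.
Is 1 < 1? NO.
Since the bound 1 is ≥ 1, the union bound is uninformative here; it does NOT by itself certify existence.

16·p = 1 ≈ 1.0000; existence NOT certified by the union bound.


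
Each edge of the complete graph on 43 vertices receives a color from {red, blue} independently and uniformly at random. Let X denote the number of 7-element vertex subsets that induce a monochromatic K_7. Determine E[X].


Let X = Σ_S X_S over the C(43, 7) = 32224114 subsets S of size 7, where X_S = 1 if the K_7 on S is monochromatic.
For a fixed S, the K_7 on S has C(7, 2) = 21 edges. P[all 21 edges red] = (1/2)^21, and likewise for blue, so P[monochromatic] = 2·(1/2)^21 = 2^{1 − 21} = 1/1048576.
By linearity of expectation: E[X] = C(43, 7) · 2^{1 − 21} = 32224114 · 1/1048576 = 16112057/524288.
Numerically: E[X] ≈ 30.73131.

E[X] = C(43,7)·2^(1−C(7,2)) = 16112057/524288 ≈ 30.73131.


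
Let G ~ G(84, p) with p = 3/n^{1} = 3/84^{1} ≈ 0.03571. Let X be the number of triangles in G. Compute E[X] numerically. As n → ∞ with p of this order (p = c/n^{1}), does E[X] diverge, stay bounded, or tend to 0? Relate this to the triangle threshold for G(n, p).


Number of potential triangles: C(84, 3) = 95284.
Each occurs with probability p³ ≈ (0.03571)³ ≈ 4.555394e-05.
By linearity: E[X] = C(84, 3)·p³ ≈ 95284 · 4.555394e-05 ≈ 4.3406.
Here α = 1, so p = 3/n is exactly at the triangle threshold p ~ 1/n. Asymptotically E[X] → c³/6 = 3³/6 = 9/2 ≈ 4.5000, a bounded constant. In this regime the triangle count is asymptotically Poisson(c³/6).

E[X] ≈ 4.3406; in regime p = Θ(1/n^{1}) E[X] stays bounded (at the triangle threshold p ~ 1/n).


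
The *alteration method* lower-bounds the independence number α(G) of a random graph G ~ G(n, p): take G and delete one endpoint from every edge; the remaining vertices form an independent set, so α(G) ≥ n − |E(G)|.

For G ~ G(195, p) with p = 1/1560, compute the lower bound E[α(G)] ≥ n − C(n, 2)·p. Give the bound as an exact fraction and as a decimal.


E[|E(G)|] = C(195, 2)·p = 18915 · (1/1560) = 97/8.
E[α(G)] ≥ n − E[|E(G)|] = 195 − 97/8 = 1463/8.
Numerically: ≈ 182.8750.
(This is only a lower bound; the true E[α(G)] may be larger.)

E[α(G)] ≥ 1463/8 ≈ 182.8750.


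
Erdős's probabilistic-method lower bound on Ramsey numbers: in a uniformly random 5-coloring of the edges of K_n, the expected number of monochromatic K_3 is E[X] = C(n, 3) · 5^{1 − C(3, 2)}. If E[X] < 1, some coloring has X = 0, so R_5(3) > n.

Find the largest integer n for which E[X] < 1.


We need C(n, 3) · 5^{1 − 3} < 1, i.e. C(n, 3) < 5^{3 − 1} = 25.
Check values of n near the boundary:
  n = 5: C(5, 3) = 10; 10 < 25? YES
  n = 6: C(6, 3) = 20; 20 < 25? YES
  n = 7: C(7, 3) = 35; 35 < 25? NO
  n = 8: C(8, 3) = 56; 56 < 25? NO
  n = 9: C(9, 3) = 84; 84 < 25? NO
The largest n with C(n, 3) < 25 is n = 6 (where E[X] = 4/5 ≈ 0.80000). Hence R_5(3) > 6, i.e. R_5(3) ≥ 7.

Largest n = 6; hence R_5(3) > 6.


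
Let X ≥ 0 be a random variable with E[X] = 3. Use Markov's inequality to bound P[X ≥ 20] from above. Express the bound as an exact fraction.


μ = E[X] = 3, a = 20.
Markov: P[X ≥ 20] ≤ μ/a = (3)/20 = 3/20.
Numerically: ≈ 0.15000.
(Since a = 20 > μ = 3.00000, the bound 3/20 is < 1 and informative.)

P[X ≥ 20] ≤ 3/20 ≈ 0.15000.


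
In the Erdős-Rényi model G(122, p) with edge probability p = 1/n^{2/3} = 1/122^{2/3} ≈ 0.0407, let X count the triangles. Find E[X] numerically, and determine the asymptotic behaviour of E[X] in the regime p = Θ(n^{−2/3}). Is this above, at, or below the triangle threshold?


Number of potential triangles: C(122, 3) = 295240.
Each occurs with probability p³ ≈ (0.0407)³ ≈ 6.71862e-05.
By linearity: E[X] = C(122, 3)·p³ ≈ 295240 · 6.71862e-05 ≈ 19.836.
Since α = 2/3 < 1, p = c/n^{2/3} ≫ 1/n is above the triangle threshold p ~ 1/n. Asymptotically E[X] ~ (c³/6)·n^{3(1−α)} = (1³/6)·n^{1} → ∞; triangles are abundant w.h.p.

E[X] ≈ 19.836; in regime p = Θ(1/n^{2/3}) E[X] diverges (above the triangle threshold p ~ 1/n).


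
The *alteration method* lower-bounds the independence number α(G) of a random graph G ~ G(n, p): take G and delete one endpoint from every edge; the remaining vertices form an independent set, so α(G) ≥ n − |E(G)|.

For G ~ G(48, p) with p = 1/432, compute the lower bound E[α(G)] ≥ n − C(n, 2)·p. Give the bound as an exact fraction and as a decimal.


E[|E(G)|] = C(48, 2)·p = 1128 · (1/432) = 47/18.
E[α(G)] ≥ n − E[|E(G)|] = 48 − 47/18 = 817/18.
Numerically: ≈ 45.389.
(This is only a lower bound; the true E[α(G)] may be larger.)

E[α(G)] ≥ 817/18 ≈ 45.389.


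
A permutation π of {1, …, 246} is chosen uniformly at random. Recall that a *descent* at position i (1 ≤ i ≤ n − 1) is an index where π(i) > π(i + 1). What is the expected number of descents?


Write X = Σ X_I over i = 1, …, 245, with X_I the indicator of one descent.
There are 245 indicators.
For each fixed i, the pair (π(i), π(i+1)) is a uniformly random ordered pair of distinct values from {1, …, 246}; by symmetry P[π(i) > π(i+1)] = 1/2.
By linearity: E[X] = 245 · (1/2) = (246 − 1) · (1/2) = 245/2 ≈ 122.5000.

E[X] = 245/2 = 122.5000.


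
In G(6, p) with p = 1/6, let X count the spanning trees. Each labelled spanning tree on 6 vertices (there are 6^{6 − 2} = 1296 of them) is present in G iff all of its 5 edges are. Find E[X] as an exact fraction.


K_6 has 6^{6 − 2} = 1296 labelled spanning trees.
For each such spanning tree H, let X_H = 1 if all 5 edges of H are present in G. Then P[X_H = 1] = p^{5} = (1/6)^{5} = 1/7776.
By linearity of expectation: E[X] = Σ_H E[X_H] = 1296 · p^{5} = 1296 · 1/7776 = 1/6.
Numerically: E[X] ≈ 0.167.

E[X] = 1296 · (1/6)^{5} = 1/6 ≈ 0.167.


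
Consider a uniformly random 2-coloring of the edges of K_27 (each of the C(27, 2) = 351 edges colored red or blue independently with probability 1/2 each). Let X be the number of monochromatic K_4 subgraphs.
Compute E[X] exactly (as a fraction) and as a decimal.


Let X = Σ_S X_S over the C(27, 4) = 17550 subsets S of size 4, where X_S = 1 if the K_4 on S is monochromatic.
For a fixed S, the K_4 on S has C(4, 2) = 6 edges. P[all 6 edges red] = (1/2)^6, and likewise for blue, so P[monochromatic] = 2·(1/2)^6 = 2^{1 − 6} = 1/32.
By linearity: E[X] = C(27, 4) · 2^{1 − 6} = 17550 · 1/32 = 8775/16.
Numerically: E[X] ≈ 548.438.

E[X] = C(27,4)·2^(1−C(4,2)) = 8775/16 ≈ 548.438.


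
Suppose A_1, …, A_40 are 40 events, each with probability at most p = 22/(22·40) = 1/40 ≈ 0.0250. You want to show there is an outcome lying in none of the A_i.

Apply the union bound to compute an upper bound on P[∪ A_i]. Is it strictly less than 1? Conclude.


Union bound: P[∪_{i=1}^{40} A_i] ≤ Σ_i P[A_i] ≤ 40·p = 40·(1/40) = 1.
Numerically: 1 ≈ 1.0000.
Is 1 < 1? NO.
Since the bound 1 is ≥ 1, the union bound is uninformative here; it does NOT by itself certify existence.

40·p = 1 ≈ 1.0000; existence NOT certified by the union bound.


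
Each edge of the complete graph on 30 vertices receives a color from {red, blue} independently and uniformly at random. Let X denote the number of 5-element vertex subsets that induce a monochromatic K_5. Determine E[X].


Let X = Σ_S X_S over the C(30, 5) = 142506 subsets S of size 5, where X_S = 1 if the K_5 on S is monochromatic.
For a fixed S, the K_5 on S has C(5, 2) = 10 edges. P[all 10 edges red] = (1/2)^10, and likewise for blue, so P[monochromatic] = 2·(1/2)^10 = 2^{1 − 10} = 1/512.
By linearity: E[X] = C(30, 5) · 2^{1 − 10} = 142506 · 1/512 = 71253/256.
Numerically: E[X] ≈ 278.33203.

E[X] = C(30,5)·2^(1−C(5,2)) = 71253/256 ≈ 278.33203.


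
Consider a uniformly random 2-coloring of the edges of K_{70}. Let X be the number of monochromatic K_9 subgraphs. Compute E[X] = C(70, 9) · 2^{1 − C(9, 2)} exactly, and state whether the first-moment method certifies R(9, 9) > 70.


E[X] = C(70, 9) · 2^{1 − 36} = 65033528560 · 2^{−35} = 65033528560/34359738368.
As a reduced fraction: E[X] = 4064595535/2147483648 ≈ 1.8927.
Is E[X] < 1? NO.
Since E[X] ≥ 1, the first-moment bound is inconclusive at n = 70; it does NOT by itself certify R(9, 9) > 70.

E[X] = 4064595535/2147483648 ≈ 1.8927; E[X] ≥ 1; first-moment method inconclusive here.


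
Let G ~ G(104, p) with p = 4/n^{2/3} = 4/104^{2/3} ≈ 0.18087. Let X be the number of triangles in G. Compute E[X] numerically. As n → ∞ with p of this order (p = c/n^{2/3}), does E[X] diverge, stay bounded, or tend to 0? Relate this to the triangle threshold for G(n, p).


Number of potential triangles: C(104, 3) = 182104.
Each occurs with probability p³ ≈ (0.18087)³ ≈ 5.9171598e-03.
By linearity: E[X] = C(104, 3)·p³ ≈ 182104 · 5.9171598e-03 ≈ 1077.53846.
Since α = 2/3 < 1, p = c/n^{2/3} ≫ 1/n is above the triangle threshold p ~ 1/n. Asymptotically E[X] ~ (c³/6)·n^{3(1−α)} = (4³/6)·n^{1} → ∞; triangles are abundant w.h.p.

E[X] ≈ 1077.53846; in regime p = Θ(1/n^{2/3}) E[X] diverges (above the triangle threshold p ~ 1/n).


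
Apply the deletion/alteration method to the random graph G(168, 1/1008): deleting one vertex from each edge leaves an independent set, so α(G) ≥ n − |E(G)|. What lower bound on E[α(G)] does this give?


E[|E(G)|] = C(168, 2)·p = 14028 · (1/1008) = 167/12.
E[α(G)] ≥ n − E[|E(G)|] = 168 − 167/12 = 1849/12.
Numerically: ≈ 154.083333.
(This is only a lower bound; the true E[α(G)] may be larger.)

E[α(G)] ≥ 1849/12 ≈ 154.083333.


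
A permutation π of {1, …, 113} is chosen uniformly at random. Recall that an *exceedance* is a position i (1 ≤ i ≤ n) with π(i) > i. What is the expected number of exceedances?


Write X = Σ_{i=1}^{113} X_i, where X_i = 1_{π(i) > i}.
For each fixed i, π(i) is uniform over {1, …, 113} (marginal of a uniform permutation), so P[π(i) > i] = (n − i)/n. Summing: Σ_{i=1}^{113} (n − i)/n = (0 + 1 + … + 112)/113 = 113(113 − 1)/(2·113) = (113 − 1)/2.
Hence E[X] = Σ_{i=1}^{113} (113 − i)/113 = 56 ≈ 56.0000.

E[X] = 56 = 56.0000.


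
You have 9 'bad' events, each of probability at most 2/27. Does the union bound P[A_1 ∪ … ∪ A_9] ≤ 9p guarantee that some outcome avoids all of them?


Union bound: P[∪_{i=1}^{9} A_i] ≤ Σ_i P[A_i] ≤ 9·p = 9·(2/27) = 2/3.
Numerically: 2/3 ≈ 0.666667.
Is 2/3 < 1? YES.
Since P[∪ A_i] ≤ 2/3 < 1, the complement has P[∩ A_i^c] ≥ 1 − 2/3 = 1/3 > 0, so some outcome avoids every A_i.

9·p = 2/3 ≈ 0.666667; existence CERTIFIED by the union bound.


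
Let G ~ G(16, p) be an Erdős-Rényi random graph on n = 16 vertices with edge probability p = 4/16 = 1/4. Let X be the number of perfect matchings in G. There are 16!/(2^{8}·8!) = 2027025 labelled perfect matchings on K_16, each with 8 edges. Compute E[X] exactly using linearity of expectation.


K_16 has 16!/(2^{8}·8!) = 2027025 labelled perfect matchings.
For each such perfect matching H, let X_H = 1 if all 8 edges of H are present in G. Then P[X_H = 1] = p^{8} = (1/4)^{8} = 1/65536.
Summing the indicators: E[X] = Σ_H E[X_H] = 2027025 · p^{8} = 2027025 · 1/65536 = 2027025/65536.
Numerically: E[X] ≈ 30.93.

E[X] = 2027025 · (1/4)^{8} = 2027025/65536 ≈ 30.93.


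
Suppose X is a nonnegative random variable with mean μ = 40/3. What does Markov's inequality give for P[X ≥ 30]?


μ = E[X] = 40/3, a = 30.
Markov: P[X ≥ 30] ≤ μ/a = (40/3)/30 = 4/9.
Numerically: ≈ 0.444444.
(Since a = 30 > μ = 13.333333, the bound 4/9 is < 1 and informative.)

P[X ≥ 30] ≤ 4/9 ≈ 0.444444.


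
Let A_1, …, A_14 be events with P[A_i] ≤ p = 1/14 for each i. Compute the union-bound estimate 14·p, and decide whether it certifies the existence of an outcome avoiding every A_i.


Union bound: P[∪_{i=1}^{14} A_i] ≤ Σ_i P[A_i] ≤ 14·p = 14·(1/14) = 1.
Numerically: 1 ≈ 1.0000.
Is 1 < 1? NO.
Since the bound 1 is ≥ 1, the union bound is uninformative here; it does NOT by itself certify existence.

14·p = 1 ≈ 1.0000; existence NOT certified by the union bound.


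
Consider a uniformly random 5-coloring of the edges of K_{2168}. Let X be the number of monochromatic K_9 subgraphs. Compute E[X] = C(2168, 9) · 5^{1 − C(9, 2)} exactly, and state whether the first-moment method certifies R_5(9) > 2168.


E[X] = C(2168, 9) · 5^{1 − 36} = 2867804175977929537095120 · 5^{−35} = 2867804175977929537095120/2910383045673370361328125.
As a reduced fraction: E[X] = 573560835195585907419024/582076609134674072265625 ≈ 0.985.
Is E[X] < 1? YES.
Since E[X] < 1, there exists a 5-coloring of K_{2168} with no monochromatic K_9; hence R_5(9) > 2168.

E[X] = 573560835195585907419024/582076609134674072265625 ≈ 0.985; E[X] < 1, so R_5(9) > 2168.


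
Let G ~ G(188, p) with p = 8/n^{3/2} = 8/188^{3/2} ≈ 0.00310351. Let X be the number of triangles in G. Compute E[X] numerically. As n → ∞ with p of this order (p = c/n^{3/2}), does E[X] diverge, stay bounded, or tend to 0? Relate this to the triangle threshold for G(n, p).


Number of potential triangles: C(188, 3) = 1089836.
Each occurs with probability p³ ≈ (0.00310351)³ ≈ 2.98923211e-08.
By linearity: E[X] = C(188, 3)·p³ ≈ 1089836 · 2.98923211e-08 ≈ 0.032578.
Since α = 3/2 > 1, p = c/n^{3/2} = o(1/n) is below the triangle threshold p ~ 1/n. Asymptotically E[X] ~ (c³/6)·n^{3(1−α)} = (8³/6)·n^{-1.5} → 0, so by Markov's inequality G has no triangles w.h.p.

E[X] ≈ 0.032578; in regime p = Θ(1/n^{3/2}) E[X] tends to 0 (below the triangle threshold p ~ 1/n).


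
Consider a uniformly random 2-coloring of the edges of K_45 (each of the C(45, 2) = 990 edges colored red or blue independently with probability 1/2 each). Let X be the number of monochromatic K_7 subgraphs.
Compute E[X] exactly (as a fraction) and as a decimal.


Let X = Σ_S X_S over the C(45, 7) = 45379620 subsets S of size 7, where X_S = 1 if the K_7 on S is monochromatic.
For a fixed S, the K_7 on S has C(7, 2) = 21 edges. P[all 21 edges red] = (1/2)^21, and likewise for blue, so P[monochromatic] = 2·(1/2)^21 = 2^{1 − 21} = 1/1048576.
By linearity: E[X] = C(45, 7) · 2^{1 − 21} = 45379620 · 1/1048576 = 11344905/262144.
Numerically: E[X] ≈ 43.277378.

E[X] = C(45,7)·2^(1−C(7,2)) = 11344905/262144 ≈ 43.277378.


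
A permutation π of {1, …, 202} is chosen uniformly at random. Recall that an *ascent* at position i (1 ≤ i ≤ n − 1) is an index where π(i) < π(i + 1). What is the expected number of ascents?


Write X = Σ X_I over i = 1, …, 201, with X_I the indicator of one ascent.
There are 201 indicators.
For each fixed i, the pair (π(i), π(i+1)) is a uniformly random ordered pair of distinct values from {1, …, 202}; by symmetry P[π(i) < π(i+1)] = 1/2.
By linearity: E[X] = 201 · (1/2) = (202 − 1) · (1/2) = 201/2 ≈ 100.500.

E[X] = 201/2 = 100.500.


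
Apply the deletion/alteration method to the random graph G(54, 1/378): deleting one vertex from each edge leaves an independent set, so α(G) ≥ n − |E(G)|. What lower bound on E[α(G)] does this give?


E[|E(G)|] = C(54, 2)·p = 1431 · (1/378) = 53/14.
E[α(G)] ≥ n − E[|E(G)|] = 54 − 53/14 = 703/14.
Numerically: ≈ 50.2143.
(This is only a lower bound; the true E[α(G)] may be larger.)

E[α(G)] ≥ 703/14 ≈ 50.2143.


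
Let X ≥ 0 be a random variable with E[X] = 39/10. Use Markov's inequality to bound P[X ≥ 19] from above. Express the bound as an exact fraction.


μ = E[X] = 39/10, a = 19.
Markov: P[X ≥ 19] ≤ μ/a = (39/10)/19 = 39/190.
Numerically: ≈ 0.205263.
(Since a = 19 > μ = 3.900000, the bound 39/190 is < 1 and informative.)

P[X ≥ 19] ≤ 39/190 ≈ 0.205263.


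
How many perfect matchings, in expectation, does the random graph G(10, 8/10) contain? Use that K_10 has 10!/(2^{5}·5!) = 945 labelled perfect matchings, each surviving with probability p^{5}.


K_10 has 10!/(2^{5}·5!) = 945 labelled perfect matchings.
For each such perfect matching H, let X_H = 1 if all 5 edges of H are present in G. Then P[X_H = 1] = p^{5} = (4/5)^{5} = 1024/3125.
By linearity of expectation: E[X] = Σ_H E[X_H] = 945 · p^{5} = 945 · 1024/3125 = 193536/625.
Numerically: E[X] ≈ 310.

E[X] = 945 · (4/5)^{5} = 193536/625 ≈ 310.


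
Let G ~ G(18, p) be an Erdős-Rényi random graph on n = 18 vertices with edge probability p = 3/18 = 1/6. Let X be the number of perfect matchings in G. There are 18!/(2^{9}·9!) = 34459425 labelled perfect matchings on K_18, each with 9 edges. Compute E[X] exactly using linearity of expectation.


K_18 has 18!/(2^{9}·9!) = 34459425 labelled perfect matchings.
For each such perfect matching H, let X_H = 1 if all 9 edges of H are present in G. Then P[X_H = 1] = p^{9} = (1/6)^{9} = 1/10077696.
By linearity: E[X] = Σ_H E[X_H] = 34459425 · p^{9} = 34459425 · 1/10077696 = 425425/124416.
Numerically: E[X] ≈ 3.419.

E[X] = 34459425 · (1/6)^{9} = 425425/124416 ≈ 3.419.


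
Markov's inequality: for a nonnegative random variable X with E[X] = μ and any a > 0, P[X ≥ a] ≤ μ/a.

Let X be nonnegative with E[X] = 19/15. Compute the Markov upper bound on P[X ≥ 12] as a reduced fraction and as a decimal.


μ = E[X] = 19/15, a = 12.
Markov: P[X ≥ 12] ≤ μ/a = (19/15)/12 = 19/180.
Numerically: ≈ 0.105556.
(Since a = 12 > μ = 1.266667, the bound 19/180 is < 1 and informative.)

P[X ≥ 12] ≤ 19/180 ≈ 0.105556.


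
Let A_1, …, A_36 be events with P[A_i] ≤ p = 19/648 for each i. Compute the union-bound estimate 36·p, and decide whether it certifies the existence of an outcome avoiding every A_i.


Union bound: P[∪_{i=1}^{36} A_i] ≤ Σ_i P[A_i] ≤ 36·p = 36·(19/648) = 19/18.
Numerically: 19/18 ≈ 1.056.
Is 19/18 < 1? NO.
Since the bound 19/18 is ≥ 1, the union bound is uninformative here; it does NOT by itself certify existence.

36·p = 19/18 ≈ 1.056; existence NOT certified by the union bound.


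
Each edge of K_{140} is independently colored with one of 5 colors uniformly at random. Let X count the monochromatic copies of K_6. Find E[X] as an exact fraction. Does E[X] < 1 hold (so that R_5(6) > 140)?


E[X] = C(140, 6) · 5^{1 − 15} = 9381724380 · 5^{−14} = 9381724380/6103515625.
As a reduced fraction: E[X] = 1876344876/1220703125 ≈ 1.537102.
Is E[X] < 1? NO.
Since E[X] ≥ 1, the first-moment bound is inconclusive at n = 140; it does NOT by itself certify R_5(6) > 140.

E[X] = 1876344876/1220703125 ≈ 1.537102; E[X] ≥ 1; first-moment method inconclusive here.


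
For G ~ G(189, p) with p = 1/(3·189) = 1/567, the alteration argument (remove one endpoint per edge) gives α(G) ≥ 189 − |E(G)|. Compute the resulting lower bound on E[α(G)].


E[|E(G)|] = C(189, 2)·p = 17766 · (1/567) = 94/3.
E[α(G)] ≥ n − E[|E(G)|] = 189 − 94/3 = 473/3.
Numerically: ≈ 157.66667.
(This is only a lower bound; the true E[α(G)] may be larger.)

E[α(G)] ≥ 473/3 ≈ 157.66667.


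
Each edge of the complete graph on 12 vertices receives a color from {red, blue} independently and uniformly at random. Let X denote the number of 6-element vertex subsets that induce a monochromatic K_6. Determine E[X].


Let X = Σ_S X_S over the C(12, 6) = 924 subsets S of size 6, where X_S = 1 if the K_6 on S is monochromatic.
For a fixed S, the K_6 on S has C(6, 2) = 15 edges. P[all 15 edges red] = (1/2)^15, and likewise for blue, so P[monochromatic] = 2·(1/2)^15 = 2^{1 − 15} = 1/16384.
Summing: E[X] = C(12, 6) · 2^{1 − 15} = 924 · 1/16384 = 231/4096.
Numerically: E[X] ≈ 0.05640.

E[X] = C(12,6)·2^(1−C(6,2)) = 231/4096 ≈ 0.05640.


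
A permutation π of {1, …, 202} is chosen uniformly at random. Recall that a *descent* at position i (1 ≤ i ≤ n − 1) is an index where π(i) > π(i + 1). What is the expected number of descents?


Write X = Σ X_I over i = 1, …, 201, with X_I the indicator of one descent.
There are 201 indicators.
For each fixed i, the pair (π(i), π(i+1)) is a uniformly random ordered pair of distinct values from {1, …, 202}; by symmetry P[π(i) > π(i+1)] = 1/2.
By linearity: E[X] = 201 · (1/2) = (202 − 1) · (1/2) = 201/2 ≈ 100.5000.

E[X] = 201/2 = 100.5000.


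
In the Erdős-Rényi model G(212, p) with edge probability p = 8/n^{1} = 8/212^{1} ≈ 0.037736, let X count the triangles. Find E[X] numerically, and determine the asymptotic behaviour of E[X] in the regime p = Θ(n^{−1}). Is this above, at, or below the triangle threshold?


Number of potential triangles: C(212, 3) = 1565620.
Each occurs with probability p³ ≈ (0.037736)³ ≈ 5.3735634e-05.
By linearity: E[X] = C(212, 3)·p³ ≈ 1565620 · 5.3735634e-05 ≈ 84.12958.
Here α = 1, so p = 8/n is exactly at the triangle threshold p ~ 1/n. Asymptotically E[X] → c³/6 = 8³/6 = 256/3 ≈ 85.33333, a bounded constant. In this regime the triangle count is asymptotically Poisson(c³/6).

E[X] ≈ 84.12958; in regime p = Θ(1/n^{1}) E[X] stays bounded (at the triangle threshold p ~ 1/n).


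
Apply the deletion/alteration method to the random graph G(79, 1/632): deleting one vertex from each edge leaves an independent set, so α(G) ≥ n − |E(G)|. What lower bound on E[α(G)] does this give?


E[|E(G)|] = C(79, 2)·p = 3081 · (1/632) = 39/8.
E[α(G)] ≥ n − E[|E(G)|] = 79 − 39/8 = 593/8.
Numerically: ≈ 74.12500.
(This is only a lower bound; the true E[α(G)] may be larger.)

E[α(G)] ≥ 593/8 ≈ 74.12500.


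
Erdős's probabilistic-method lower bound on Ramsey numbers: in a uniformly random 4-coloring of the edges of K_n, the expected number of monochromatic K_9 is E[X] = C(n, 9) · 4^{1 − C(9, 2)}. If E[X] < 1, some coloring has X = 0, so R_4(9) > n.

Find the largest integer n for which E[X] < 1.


We need C(n, 9) · 4^{1 − 36} < 1, i.e. C(n, 9) < 4^{36 − 1} = 1180591620717411303424.
Check values of n near the boundary:
  n = 913: C(913, 9) = 1167605542753639808390; 1167605542753639808390 < 1180591620717411303424? YES
  n = 914: C(914, 9) = 1179217089587653905932; 1179217089587653905932 < 1180591620717411303424? YES
  n = 915: C(915, 9) = 1190931166636537885130; 1190931166636537885130 < 1180591620717411303424? NO
The largest n with C(n, 9) < 1180591620717411303424 is n = 914 (where E[X] = 294804272396913476483/295147905179352825856 ≈ 0.999). Hence R_4(9) > 914, i.e. R_4(9) ≥ 915.

Largest n = 914; hence R_4(9) > 914.


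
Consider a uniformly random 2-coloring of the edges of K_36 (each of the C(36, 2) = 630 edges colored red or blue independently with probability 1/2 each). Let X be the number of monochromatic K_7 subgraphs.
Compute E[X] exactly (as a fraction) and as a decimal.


Let X = Σ_S X_S over the C(36, 7) = 8347680 subsets S of size 7, where X_S = 1 if the K_7 on S is monochromatic.
For a fixed S, the K_7 on S has C(7, 2) = 21 edges. P[all 21 edges red] = (1/2)^21, and likewise for blue, so P[monochromatic] = 2·(1/2)^21 = 2^{1 − 21} = 1/1048576.
By linearity of expectation: E[X] = C(36, 7) · 2^{1 − 21} = 8347680 · 1/1048576 = 260865/32768.
Numerically: E[X] ≈ 7.961.

E[X] = C(36,7)·2^(1−C(7,2)) = 260865/32768 ≈ 7.961.


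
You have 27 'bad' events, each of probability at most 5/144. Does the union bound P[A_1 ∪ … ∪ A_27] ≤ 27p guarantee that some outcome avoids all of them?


Union bound: P[∪_{i=1}^{27} A_i] ≤ Σ_i P[A_i] ≤ 27·p = 27·(5/144) = 15/16.
Numerically: 15/16 ≈ 0.9375.
Is 15/16 < 1? YES.
Since P[∪ A_i] ≤ 15/16 < 1, the complement has P[∩ A_i^c] ≥ 1 − 15/16 = 1/16 > 0, so some outcome avoids every A_i.

27·p = 15/16 ≈ 0.9375; existence CERTIFIED by the union bound.


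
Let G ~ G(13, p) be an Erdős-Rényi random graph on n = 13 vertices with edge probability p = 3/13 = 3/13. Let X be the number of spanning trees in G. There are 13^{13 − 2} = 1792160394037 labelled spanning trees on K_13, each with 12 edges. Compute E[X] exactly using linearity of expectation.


K_13 has 13^{13 − 2} = 1792160394037 labelled spanning trees.
For each such spanning tree H, let X_H = 1 if all 12 edges of H are present in G. Then P[X_H = 1] = p^{12} = (3/13)^{12} = 531441/23298085122481.
By linearity: E[X] = Σ_H E[X_H] = 1792160394037 · p^{12} = 1792160394037 · 531441/23298085122481 = 531441/13.
Numerically: E[X] ≈ 4.088e+04.

E[X] = 1792160394037 · (3/13)^{12} = 531441/13 ≈ 4.088e+04.


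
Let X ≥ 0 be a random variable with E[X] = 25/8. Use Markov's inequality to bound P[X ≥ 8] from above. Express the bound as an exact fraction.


μ = E[X] = 25/8, a = 8.
Markov: P[X ≥ 8] ≤ μ/a = (25/8)/8 = 25/64.
Numerically: ≈ 0.3906.
(Since a = 8 > μ = 3.1250, the bound 25/64 is < 1 and informative.)

P[X ≥ 8] ≤ 25/64 ≈ 0.3906.


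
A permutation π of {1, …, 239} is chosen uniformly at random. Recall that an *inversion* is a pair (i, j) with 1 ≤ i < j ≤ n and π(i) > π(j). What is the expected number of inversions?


Write X = Σ X_I over the C(239, 2) = 28441 pairs i < j, with X_I the indicator of one inversion.
There are 28441 indicators.
For each fixed pair i < j, the values π(i) and π(j) are two distinct elements of {1, …, 239} in uniformly random order; by symmetry P[π(i) > π(j)] = 1/2.
By linearity: E[X] = 28441 · (1/2) = C(239, 2) · (1/2) = 28441/2 = 28441/2 ≈ 14220.50000.

E[X] = 28441/2 = 14220.50000.


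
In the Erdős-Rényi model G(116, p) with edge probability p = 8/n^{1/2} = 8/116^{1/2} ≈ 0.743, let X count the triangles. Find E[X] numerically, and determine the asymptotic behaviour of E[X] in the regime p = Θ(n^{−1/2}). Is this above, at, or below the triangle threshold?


Number of potential triangles: C(116, 3) = 253460.
Each occurs with probability p³ ≈ (0.743)³ ≈ 4.09810e-01.
By linearity: E[X] = C(116, 3)·p³ ≈ 253460 · 4.09810e-01 ≈ 103870.544.
Since α = 1/2 < 1, p = c/n^{1/2} ≫ 1/n is above the triangle threshold p ~ 1/n. Asymptotically E[X] ~ (c³/6)·n^{3(1−α)} = (8³/6)·n^{1.5} → ∞; triangles are abundant w.h.p.

E[X] ≈ 103870.544; in regime p = Θ(1/n^{1/2}) E[X] diverges (above the triangle threshold p ~ 1/n).


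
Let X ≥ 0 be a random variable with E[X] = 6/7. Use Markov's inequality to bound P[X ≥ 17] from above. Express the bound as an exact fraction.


μ = E[X] = 6/7, a = 17.
Markov: P[X ≥ 17] ≤ μ/a = (6/7)/17 = 6/119.
Numerically: ≈ 0.050420.
(Since a = 17 > μ = 0.857143, the bound 6/119 is < 1 and informative.)

P[X ≥ 17] ≤ 6/119 ≈ 0.050420.


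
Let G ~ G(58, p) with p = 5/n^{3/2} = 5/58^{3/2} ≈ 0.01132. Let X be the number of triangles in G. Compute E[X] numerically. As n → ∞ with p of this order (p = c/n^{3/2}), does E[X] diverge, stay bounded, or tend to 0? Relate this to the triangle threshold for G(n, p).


Number of potential triangles: C(58, 3) = 30856.
Each occurs with probability p³ ≈ (0.01132)³ ≈ 1.4503875e-06.
By linearity: E[X] = C(58, 3)·p³ ≈ 30856 · 1.4503875e-06 ≈ 0.04475.
Since α = 3/2 > 1, p = c/n^{3/2} = o(1/n) is below the triangle threshold p ~ 1/n. Asymptotically E[X] ~ (c³/6)·n^{3(1−α)} = (5³/6)·n^{-1.5} → 0, so by Markov's inequality G has no triangles w.h.p.

E[X] ≈ 0.04475; in regime p = Θ(1/n^{3/2}) E[X] tends to 0 (below the triangle threshold p ~ 1/n).


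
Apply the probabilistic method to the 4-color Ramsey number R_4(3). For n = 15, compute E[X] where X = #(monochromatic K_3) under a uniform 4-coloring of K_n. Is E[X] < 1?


E[X] = C(15, 3) · 4^{1 − 3} = 455 · 4^{−2} = 455/16.
As a reduced fraction: E[X] = 455/16 ≈ 28.4375000.
Is E[X] < 1? NO.
Since E[X] ≥ 1, the first-moment bound is inconclusive at n = 15; it does NOT by itself certify R_4(3) > 15.

E[X] = 455/16 ≈ 28.4375000; E[X] ≥ 1; first-moment method inconclusive here.


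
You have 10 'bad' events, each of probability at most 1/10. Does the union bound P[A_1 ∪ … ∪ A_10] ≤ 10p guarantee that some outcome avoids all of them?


Union bound: P[∪_{i=1}^{10} A_i] ≤ Σ_i P[A_i] ≤ 10·p = 10·(1/10) = 1.
Numerically: 1 ≈ 1.000000.
Is 1 < 1? NO.
Since the bound 1 is ≥ 1, the union bound is uninformative here; it does NOT by itself certify existence.

10·p = 1 ≈ 1.000000; existence NOT certified by the union bound.


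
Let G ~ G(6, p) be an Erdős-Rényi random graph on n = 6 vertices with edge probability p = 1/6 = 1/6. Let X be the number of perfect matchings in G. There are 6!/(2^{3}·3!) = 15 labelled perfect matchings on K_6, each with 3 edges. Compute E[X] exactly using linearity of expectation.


K_6 has 6!/(2^{3}·3!) = 15 labelled perfect matchings.
For each such perfect matching H, let X_H = 1 if all 3 edges of H are present in G. Then P[X_H = 1] = p^{3} = (1/6)^{3} = 1/216.
By linearity of expectation: E[X] = Σ_H E[X_H] = 15 · p^{3} = 15 · 1/216 = 5/72.
Numerically: E[X] ≈ 0.0694.

E[X] = 15 · (1/6)^{3} = 5/72 ≈ 0.0694.


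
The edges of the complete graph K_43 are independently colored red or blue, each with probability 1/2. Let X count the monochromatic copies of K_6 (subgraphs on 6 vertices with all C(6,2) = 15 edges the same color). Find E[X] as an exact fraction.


Let X = Σ_S X_S over the C(43, 6) = 6096454 subsets S of size 6, where X_S = 1 if the K_6 on S is monochromatic.
For a fixed S, the K_6 on S has C(6, 2) = 15 edges. P[all 15 edges red] = (1/2)^15, and likewise for blue, so P[monochromatic] = 2·(1/2)^15 = 2^{1 − 15} = 1/16384.
Summing: E[X] = C(43, 6) · 2^{1 − 15} = 6096454 · 1/16384 = 3048227/8192.
Numerically: E[X] ≈ 372.0980.

E[X] = C(43,6)·2^(1−C(6,2)) = 3048227/8192 ≈ 372.0980.


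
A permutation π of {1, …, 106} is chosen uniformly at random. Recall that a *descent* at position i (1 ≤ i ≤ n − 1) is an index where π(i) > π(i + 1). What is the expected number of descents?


Write X = Σ X_I over i = 1, …, 105, with X_I the indicator of one descent.
There are 105 indicators.
For each fixed i, the pair (π(i), π(i+1)) is a uniformly random ordered pair of distinct values from {1, …, 106}; by symmetry P[π(i) > π(i+1)] = 1/2.
By linearity: E[X] = 105 · (1/2) = (106 − 1) · (1/2) = 105/2 ≈ 52.5000.

E[X] = 105/2 = 52.5000.


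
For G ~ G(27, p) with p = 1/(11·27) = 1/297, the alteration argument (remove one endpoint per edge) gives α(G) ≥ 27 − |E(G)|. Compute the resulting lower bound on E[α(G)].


E[|E(G)|] = C(27, 2)·p = 351 · (1/297) = 13/11.
E[α(G)] ≥ n − E[|E(G)|] = 27 − 13/11 = 284/11.
Numerically: ≈ 25.818182.
(This is only a lower bound; the true E[α(G)] may be larger.)

E[α(G)] ≥ 284/11 ≈ 25.818182.


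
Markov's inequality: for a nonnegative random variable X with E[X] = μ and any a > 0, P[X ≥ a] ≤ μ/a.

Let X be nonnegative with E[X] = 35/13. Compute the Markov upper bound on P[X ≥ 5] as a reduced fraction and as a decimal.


μ = E[X] = 35/13, a = 5.
Markov: P[X ≥ 5] ≤ μ/a = (35/13)/5 = 7/13.
Numerically: ≈ 0.53846.
(Since a = 5 > μ = 2.69231, the bound 7/13 is < 1 and informative.)

P[X ≥ 5] ≤ 7/13 ≈ 0.53846.


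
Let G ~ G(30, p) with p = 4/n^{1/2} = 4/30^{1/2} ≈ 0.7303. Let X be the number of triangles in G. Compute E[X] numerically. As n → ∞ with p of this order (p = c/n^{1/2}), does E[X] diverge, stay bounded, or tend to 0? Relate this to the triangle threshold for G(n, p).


Number of potential triangles: C(30, 3) = 4060.
Each occurs with probability p³ ≈ (0.7303)³ ≈ 3.8949160e-01.
By linearity: E[X] = C(30, 3)·p³ ≈ 4060 · 3.8949160e-01 ≈ 1581.33588.
Since α = 1/2 < 1, p = c/n^{1/2} ≫ 1/n is above the triangle threshold p ~ 1/n. Asymptotically E[X] ~ (c³/6)·n^{3(1−α)} = (4³/6)·n^{1.5} → ∞; triangles are abundant w.h.p.

E[X] ≈ 1581.33588; in regime p = Θ(1/n^{1/2}) E[X] diverges (above the triangle threshold p ~ 1/n).


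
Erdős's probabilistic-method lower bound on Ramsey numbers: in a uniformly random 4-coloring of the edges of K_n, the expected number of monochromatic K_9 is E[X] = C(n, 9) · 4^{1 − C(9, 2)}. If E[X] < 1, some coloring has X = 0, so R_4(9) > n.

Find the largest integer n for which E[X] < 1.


We need C(n, 9) · 4^{1 − 36} < 1, i.e. C(n, 9) < 4^{36 − 1} = 1180591620717411303424.
Check values of n near the boundary:
  n = 911: C(911, 9) = 1144686900492291197405; 1144686900492291197405 < 1180591620717411303424? YES
  n = 912: C(912, 9) = 1156095740032081475120; 1156095740032081475120 < 1180591620717411303424? YES
  n = 913: C(913, 9) = 1167605542753639808390; 1167605542753639808390 < 1180591620717411303424? YES
  n = 914: C(914, 9) = 1179217089587653905932; 1179217089587653905932 < 1180591620717411303424? YES
  n = 915: C(915, 9) = 1190931166636537885130; 1190931166636537885130 < 1180591620717411303424? NO
  n = 916: C(916, 9) = 1202748565202942340440; 1202748565202942340440 < 1180591620717411303424? NO
The largest n with C(n, 9) < 1180591620717411303424 is n = 914 (where E[X] = 294804272396913476483/295147905179352825856 ≈ 0.9988). Hence R_4(9) > 914, i.e. R_4(9) ≥ 915.

Largest n = 914; hence R_4(9) > 914.


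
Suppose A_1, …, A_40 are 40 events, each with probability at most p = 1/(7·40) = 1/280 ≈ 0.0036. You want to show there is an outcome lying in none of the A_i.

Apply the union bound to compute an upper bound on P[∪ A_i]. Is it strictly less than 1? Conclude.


Union bound: P[∪_{i=1}^{40} A_i] ≤ Σ_i P[A_i] ≤ 40·p = 40·(1/280) = 1/7.
Numerically: 1/7 ≈ 0.1429.
Is 1/7 < 1? YES.
Since P[∪ A_i] ≤ 1/7 < 1, the complement has P[∩ A_i^c] ≥ 1 − 1/7 = 6/7 > 0, so some outcome avoids every A_i.

40·p = 1/7 ≈ 0.1429; existence CERTIFIED by the union bound.


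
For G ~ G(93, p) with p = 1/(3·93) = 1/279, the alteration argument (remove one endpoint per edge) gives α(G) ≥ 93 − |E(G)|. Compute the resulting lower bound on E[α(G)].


E[|E(G)|] = C(93, 2)·p = 4278 · (1/279) = 46/3.
E[α(G)] ≥ n − E[|E(G)|] = 93 − 46/3 = 233/3.
Numerically: ≈ 77.6667.
(This is only a lower bound; the true E[α(G)] may be larger.)

E[α(G)] ≥ 233/3 ≈ 77.6667.


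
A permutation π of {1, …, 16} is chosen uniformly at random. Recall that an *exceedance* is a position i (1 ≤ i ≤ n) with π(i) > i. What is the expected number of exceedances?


Write X = Σ_{i=1}^{16} X_i, where X_i = 1_{π(i) > i}.
For each fixed i, π(i) is uniform over {1, …, 16} (marginal of a uniform permutation), so P[π(i) > i] = (n − i)/n. Summing: Σ_{i=1}^{16} (n − i)/n = (0 + 1 + … + 15)/16 = 16(16 − 1)/(2·16) = (16 − 1)/2.
Hence E[X] = Σ_{i=1}^{16} (16 − i)/16 = 15/2 ≈ 7.5000.

E[X] = 15/2 = 7.5000.


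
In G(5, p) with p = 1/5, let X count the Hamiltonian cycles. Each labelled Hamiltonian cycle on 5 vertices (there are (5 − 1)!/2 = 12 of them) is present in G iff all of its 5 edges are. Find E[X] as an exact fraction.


K_5 has (5 − 1)!/2 = 12 labelled Hamiltonian cycles.
For each such Hamiltonian cycle H, let X_H = 1 if all 5 edges of H are present in G. Then P[X_H = 1] = p^{5} = (1/5)^{5} = 1/3125.
By linearity: E[X] = Σ_H E[X_H] = 12 · p^{5} = 12 · 1/3125 = 12/3125.
Numerically: E[X] ≈ 0.00384.

E[X] = 12 · (1/5)^{5} = 12/3125 ≈ 0.00384.
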